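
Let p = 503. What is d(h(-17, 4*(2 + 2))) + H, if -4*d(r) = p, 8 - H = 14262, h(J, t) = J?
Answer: -57519/4 ≈ -14380.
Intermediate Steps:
H = -14254 (H = 8 - 1*14262 = 8 - 14262 = -14254)
d(r) = -503/4 (d(r) = -1/4*503 = -503/4)
d(h(-17, 4*(2 + 2))) + H = -503/4 - 14254 = -57519/4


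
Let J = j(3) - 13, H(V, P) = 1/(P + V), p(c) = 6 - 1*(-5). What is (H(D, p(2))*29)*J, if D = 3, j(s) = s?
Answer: -145/7 ≈ -20.714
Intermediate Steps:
p(c) = 11 (p(c) = 6 + 5 = 11)
J = -10 (J = 3 - 13 = -10)
(H(D, p(2))*29)*J = (29/(11 + 3))*(-10) = (29/14)*(-10) = -145/7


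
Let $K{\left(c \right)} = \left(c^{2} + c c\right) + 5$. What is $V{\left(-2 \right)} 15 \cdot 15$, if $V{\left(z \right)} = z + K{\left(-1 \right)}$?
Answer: $1125$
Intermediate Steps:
$K{\left(c \right)} = 5 + 2 c^{2}$ ($K{\left(c \right)} = \left(c^{2} + c^{2}\right) + 5 = 2 c^{2} + 5 = 5 + 2 c^{2}$)
$V{\left(z \right)} = 7 + z$ ($V{\left(z \right)} = z + \left(5 + 2 \left(-1\right)^{2}\right) = z + \left(5 + 2 \cdot 1\right) = z + \left(5 + 2\right) = z + 7 = 7 + z$)
$V{\left(-2 \right)} 15 \cdot 15 = \left(7 - 2\right) 15 \cdot 15 = 5 \cdot 225 = 1125$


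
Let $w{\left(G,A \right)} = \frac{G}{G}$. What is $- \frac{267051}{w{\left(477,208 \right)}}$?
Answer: $-267051$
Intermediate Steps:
$w{\left(G,A \right)} = 1$
$- \frac{267051}{w{\left(477,208 \right)}} = - \frac{267051}{1} = \left(-267051\right) 1 = -267051$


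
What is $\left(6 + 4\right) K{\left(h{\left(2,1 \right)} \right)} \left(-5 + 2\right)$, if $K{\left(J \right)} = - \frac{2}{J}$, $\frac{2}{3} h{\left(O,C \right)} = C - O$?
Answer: $-40$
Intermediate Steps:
$h{\left(O,C \right)} = - \frac{3 O}{2} + \frac{3 C}{2}$ ($h{\left(O,C \right)} = \frac{3 \left(C - O\right)}{2} = - \frac{3 O}{2} + \frac{3 C}{2}$)
$\left(6 + 4\right) K{\left(h{\left(2,1 \right)} \right)} \left(-5 + 2\right) = \left(6 + 4\right) \left(- \frac{2}{\left(- \frac{3}{2}\right) 2 + \frac{3}{2} \cdot 1}\right) \left(-5 + 2\right) = 10 \left(- \frac{2}{-3 + \frac{3}{2}}\right) \left(-3\right) = 10 \left(- \frac{2}{- \frac{3}{2}}\right) \left(-3\right) = 10 \left(\left(-2\right) \left(- \frac{2}{3}\right)\right) \left(-3\right) = 10 \cdot \frac{4}{3} \left(-3\right) = \frac{40}{3} \left(-3\right) = -40$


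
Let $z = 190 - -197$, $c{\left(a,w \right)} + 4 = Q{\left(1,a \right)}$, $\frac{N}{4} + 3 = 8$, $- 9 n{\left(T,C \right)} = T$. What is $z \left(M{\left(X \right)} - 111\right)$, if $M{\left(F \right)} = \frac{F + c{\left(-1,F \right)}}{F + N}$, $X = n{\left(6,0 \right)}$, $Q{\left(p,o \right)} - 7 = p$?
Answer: $- \frac{1243818}{29} \approx -42890.0$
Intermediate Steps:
$n{\left(T,C \right)} = - \frac{T}{9}$
$N = 20$ ($N = -12 + 4 \cdot 8 = -12 + 32 = 20$)
$Q{\left(p,o \right)} = 7 + p$
$c{\left(a,w \right)} = 4$ ($c{\left(a,w \right)} = -4 + \left(7 + 1\right) = -4 + 8 = 4$)
$z = 387$ ($z = 190 + 197 = 387$)
$X = - \frac{2}{3}$ ($X = \left(- \frac{1}{9}\right) 6 = - \frac{2}{3} \approx -0.66667$)
$M{\left(F \right)} = \frac{4 + F}{20 + F}$ ($M{\left(F \right)} = \frac{F + 4}{F + 20} = \frac{4 + F}{20 + F}$)
$z \left(M{\left(X \right)} - 111\right) = 387 \left(\frac{4 - \frac{2}{3}}{20 - \frac{2}{3}} - 111\right) = 387 \left(\frac{1}{\frac{58}{3}} \cdot \frac{10}{3} - 111\right) = 387 \left(\frac{3}{58} \cdot \frac{10}{3} - 111\right) = 387 \left(\frac{5}{29} - 111\right) = 387 \left(- \frac{3214}{29}\right) = - \frac{1243818}{29}$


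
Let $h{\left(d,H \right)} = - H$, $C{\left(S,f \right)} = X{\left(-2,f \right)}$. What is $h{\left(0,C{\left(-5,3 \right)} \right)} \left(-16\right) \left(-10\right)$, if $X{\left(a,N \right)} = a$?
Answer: $320$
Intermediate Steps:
$C{\left(S,f \right)} = -2$
$h{\left(0,C{\left(-5,3 \right)} \right)} \left(-16\right) \left(-10\right) = \left(-1\right) \left(-2\right) \left(-16\right) \left(-10\right) = 2 \left(-16\right) \left(-10\right) = \left(-32\right) \left(-10\right) = 320$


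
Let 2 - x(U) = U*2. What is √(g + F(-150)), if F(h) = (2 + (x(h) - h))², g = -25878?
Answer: √180238 ≈ 424.54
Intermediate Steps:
x(U) = 2 - 2*U (x(U) = 2 - U*2 = 2 - 2*U)
F(h) = (4 - 3*h)² (F(h) = (2 + ((2 - 2*h) - h))² = (2 + (2 - 3*h))² = (4 - 3*h)²)
√(g + F(-150)) = √(-25878 + (-4 + 3*(-150))²) = √(-25878 + (-4 - 450)²) = √(-25878 + (-454)²) = √(-25878 + 206116) = √180238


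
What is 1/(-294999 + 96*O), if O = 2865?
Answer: -1/19959 ≈ -5.0103e-5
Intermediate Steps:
1/(-294999 + 96*O) = 1/(-294999 + 96*2865) = 1/(-294999 + 275040) = 1/(-19959) = -1/19959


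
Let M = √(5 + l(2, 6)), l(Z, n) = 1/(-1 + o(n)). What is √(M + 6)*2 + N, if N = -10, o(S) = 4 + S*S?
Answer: -10 + 2*√(9126 + 546*√39)/39 ≈ -4.2583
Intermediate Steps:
o(S) = 4 + S²
l(Z, n) = 1/(3 + n²) (l(Z, n) = 1/(-1 + (4 + n²)) = 1/(3 + n²))
M = 14*√39/39 (M = √(5 + 1/(3 + 6²)) = √(5 + 1/(3 + 36)) = √(5 + 1/39) = √(196/39) = 14*√39/39 ≈ 2.2418)
√(M + 6)*2 + N = √(14*√39/39 + 6)*2 - 10 = √(6 + 14*√39/39)*2 - 10 = 2*√(6 + 14*√39/39) - 10 = -10 + 2*√(6 + 14*√39/39)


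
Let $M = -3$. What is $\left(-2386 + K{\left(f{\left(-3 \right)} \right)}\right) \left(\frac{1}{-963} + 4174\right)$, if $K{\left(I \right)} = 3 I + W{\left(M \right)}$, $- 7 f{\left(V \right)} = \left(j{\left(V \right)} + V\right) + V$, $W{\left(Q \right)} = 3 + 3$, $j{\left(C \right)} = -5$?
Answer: $- \frac{9547605821}{963} \approx -9.9144 \cdot 10^{6}$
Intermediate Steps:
$W{\left(Q \right)} = 6$
$f{\left(V \right)} = \frac{5}{7} - \frac{2 V}{7}$ ($f{\left(V \right)} = - \frac{\left(-5 + V\right) + V}{7} = - \frac{-5 + 2 V}{7} = \frac{5}{7} - \frac{2 V}{7}$)
$K{\left(I \right)} = 6 + 3 I$ ($K{\left(I \right)} = 3 I + 6 = 6 + 3 I$)
$\left(-2386 + K{\left(f{\left(-3 \right)} \right)}\right) \left(\frac{1}{-963} + 4174\right) = \left(-2386 + \left(6 + 3 \left(\frac{5}{7} - - \frac{6}{7}\right)\right)\right) \left(\frac{1}{-963} + 4174\right) = \left(-2386 + \left(6 + 3 \left(\frac{5}{7} + \frac{6}{7}\right)\right)\right) \left(- \frac{1}{963} + 4174\right) = \left(-2386 + \left(6 + 3 \cdot \frac{11}{7}\right)\right) \frac{4019561}{963} = \left(-2386 + \left(6 + \frac{33}{7}\right)\right) \frac{4019561}{963} = \left(-2386 + \frac{75}{7}\right) \frac{4019561}{963} = \left(- \frac{16627}{7}\right) \frac{4019561}{963} = - \frac{9547605821}{963}$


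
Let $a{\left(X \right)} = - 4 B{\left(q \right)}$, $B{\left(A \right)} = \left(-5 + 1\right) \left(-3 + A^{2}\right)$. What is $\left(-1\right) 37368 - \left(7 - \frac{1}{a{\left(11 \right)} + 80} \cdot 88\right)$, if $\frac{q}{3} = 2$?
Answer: $- \frac{2840489}{76} \approx -37375.0$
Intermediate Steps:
$q = 6$ ($q = 3 \cdot 2 = 6$)
$B{\left(A \right)} = 12 - 4 A^{2}$ ($B{\left(A \right)} = - 4 \left(-3 + A^{2}\right) = 12 - 4 A^{2}$)
$a{\left(X \right)} = 528$ ($a{\left(X \right)} = - 4 \left(12 - 4 \cdot 6^{2}\right) = - 4 \left(12 - 144\right) = \left(-4\right) \left(-132\right) = 528$)
$\left(-1\right) 37368 - \left(7 - \frac{1}{a{\left(11 \right)} + 80} \cdot 88\right) = \left(-1\right) 37368 - \left(7 - \frac{1}{528 + 80} \cdot 88\right) = -37368 - \left(7 - \frac{1}{608} \cdot 88\right) = -37368 + \left(\frac{1}{608} \cdot 88 - 7\right) = -37368 + \left(\frac{11}{76} - 7\right) = -37368 - \frac{521}{76} = - \frac{2840489}{76}$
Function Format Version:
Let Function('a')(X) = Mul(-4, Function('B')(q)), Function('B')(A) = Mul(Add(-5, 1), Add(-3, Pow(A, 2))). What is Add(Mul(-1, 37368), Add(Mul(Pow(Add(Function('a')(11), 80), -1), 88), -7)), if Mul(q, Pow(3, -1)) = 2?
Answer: Rational(-2840489, 76) ≈ -37375.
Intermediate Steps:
q = 6 (q = Mul(3, 2) = 6)
Function('B')(A) = Add(12, Mul(-4, Pow(A, 2))) (Function('B')(A) = Mul(-4, Add(-3, Pow(A, 2))) = Add(12, Mul(-4, Pow(A, 2))))
Function('a')(X) = 528 (Function('a')(X) = Mul(-4, Add(12, Mul(-4, Pow(6, 2)))) = Mul(-4, Add(12, Mul(-4, 36))) = Mul(-4, Add(12, -144)) = Mul(-4, -132) = 528)
Add(Mul(-1, 37368), Add(Mul(Pow(Add(Function('a')(11), 80), -1), 88), -7)) = Add(Mul(-1, 37368), Add(Mul(Pow(Add(528, 80), -1), 88), -7)) = Add(-37368, Add(Mul(Pow(608, -1), 88), -7)) = Add(-37368, Add(Mul(Rational(1, 608), 88), -7)) = Add(-37368, Add(Rational(11, 76), -7)) = Add(-37368, Rational(-521, 76)) = Rational(-2840489, 76)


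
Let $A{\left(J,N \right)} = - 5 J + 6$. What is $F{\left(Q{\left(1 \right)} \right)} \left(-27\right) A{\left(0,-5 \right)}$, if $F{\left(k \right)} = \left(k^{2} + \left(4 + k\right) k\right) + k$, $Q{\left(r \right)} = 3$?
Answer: $-5346$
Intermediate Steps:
$F{\left(k \right)} = k + k^{2} + k \left(4 + k\right)$ ($F{\left(k \right)} = \left(k^{2} + k \left(4 + k\right)\right) + k = k + k^{2} + k \left(4 + k\right)$)
$A{\left(J,N \right)} = 6 - 5 J$
$F{\left(Q{\left(1 \right)} \right)} \left(-27\right) A{\left(0,-5 \right)} = 3 \left(5 + 2 \cdot 3\right) \left(-27\right) \left(6 - 0\right) = 3 \left(5 + 6\right) \left(-27\right) \left(6 + 0\right) = 3 \cdot 11 \left(-27\right) 6 = 33 \left(-27\right) 6 = \left(-891\right) 6 = -5346$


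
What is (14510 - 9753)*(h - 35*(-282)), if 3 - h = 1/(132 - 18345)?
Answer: 855389231150/18213 ≈ 4.6966e+7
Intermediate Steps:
h = 54640/18213 (h = 3 - 1/(132 - 18345) = 3 - 1/(-18213) = 3 - 1*(-1/18213) = 3 + 1/18213 = 54640/18213 ≈ 3.0001)
(14510 - 9753)*(h - 35*(-282)) = (14510 - 9753)*(54640/18213 - 35*(-282)) = 4757*(54640/18213 + 9870) = 4757*(179816950/18213) = 855389231150/18213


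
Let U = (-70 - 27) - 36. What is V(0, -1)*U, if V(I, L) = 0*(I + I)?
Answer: 0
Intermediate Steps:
V(I, L) = 0 (V(I, L) = 0*(2*I) = 0)
U = -133 (U = -97 - 36 = -133)
V(0, -1)*U = 0*(-133) = 0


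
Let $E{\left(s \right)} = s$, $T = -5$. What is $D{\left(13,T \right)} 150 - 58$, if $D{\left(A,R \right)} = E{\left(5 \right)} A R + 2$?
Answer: $-48508$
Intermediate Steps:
$D{\left(A,R \right)} = 2 + 5 A R$ ($D{\left(A,R \right)} = 5 A R + 2 = 2 + 5 A R$)
$D{\left(13,T \right)} 150 - 58 = \left(2 + 5 \cdot 13 \left(-5\right)\right) 150 - 58 = \left(2 - 325\right) 150 - 58 = \left(-323\right) 150 - 58 = -48450 - 58 = -48508$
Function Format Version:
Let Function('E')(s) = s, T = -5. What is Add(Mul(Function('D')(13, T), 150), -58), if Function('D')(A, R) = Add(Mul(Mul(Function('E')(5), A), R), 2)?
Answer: -48508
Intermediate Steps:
Function('D')(A, R) = Add(2, Mul(5, A, R)) (Function('D')(A, R) = Add(Mul(Mul(5, A), R), 2) = Add(Mul(5, A, R), 2) = Add(2, Mul(5, A, R)))
Add(Mul(Function('D')(13, T), 150), -58) = Add(Mul(Add(2, Mul(5, 13, -5)), 150), -58) = Add(Mul(Add(2, -325), 150), -58) = Add(Mul(-323, 150), -58) = Add(-48450, -58) = -48508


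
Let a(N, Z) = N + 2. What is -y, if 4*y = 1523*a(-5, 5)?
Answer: 4569/4 ≈ 1142.3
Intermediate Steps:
a(N, Z) = 2 + N
y = -4569/4 (y = (1523*(2 - 5))/4 = (1523*(-3))/4 = (¼)*(-4569) = -4569/4 ≈ -1142.3)
-y = -1*(-4569/4) = 4569/4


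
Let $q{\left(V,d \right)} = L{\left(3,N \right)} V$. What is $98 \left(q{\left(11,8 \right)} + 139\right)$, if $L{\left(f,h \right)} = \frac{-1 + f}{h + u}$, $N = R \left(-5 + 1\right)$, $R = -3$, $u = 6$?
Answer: $\frac{123676}{9} \approx 13742.0$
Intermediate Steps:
$N = 12$ ($N = - 3 \left(-5 + 1\right) = \left(-3\right) \left(-4\right) = 12$)
$L{\left(f,h \right)} = \frac{-1 + f}{6 + h}$ ($L{\left(f,h \right)} = \frac{-1 + f}{h + 6} = \frac{-1 + f}{6 + h}$)
$q{\left(V,d \right)} = \frac{V}{9}$ ($q{\left(V,d \right)} = \frac{-1 + 3}{6 + 12} V = \frac{1}{18} \cdot 2 V = \frac{V}{9}$)
$98 \left(q{\left(11,8 \right)} + 139\right) = 98 \left(\frac{1}{9} \cdot 11 + 139\right) = 98 \left(\frac{11}{9} + 139\right) = 98 \cdot \frac{1262}{9} = \frac{123676}{9}$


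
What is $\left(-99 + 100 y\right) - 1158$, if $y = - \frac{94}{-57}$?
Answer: $- \frac{62249}{57} \approx -1092.1$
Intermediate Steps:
$y = \frac{94}{57}$ ($y = \left(-94\right) \left(- \frac{1}{57}\right) = \frac{94}{57} \approx 1.6491$)
$\left(-99 + 100 y\right) - 1158 = \left(-99 + 100 \cdot \frac{94}{57}\right) - 1158 = \left(-99 + \frac{9400}{57}\right) - 1158 = \frac{3757}{57} - 1158 = - \frac{62249}{57}$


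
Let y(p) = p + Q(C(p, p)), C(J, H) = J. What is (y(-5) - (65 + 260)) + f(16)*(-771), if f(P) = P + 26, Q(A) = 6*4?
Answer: -32688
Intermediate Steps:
Q(A) = 24
y(p) = 24 + p (y(p) = p + 24 = 24 + p)
f(P) = 26 + P
(y(-5) - (65 + 260)) + f(16)*(-771) = ((24 - 5) - (65 + 260)) + (26 + 16)*(-771) = (19 - 1*325) + 42*(-771) = (19 - 325) - 32382 = -306 - 32382 = -32688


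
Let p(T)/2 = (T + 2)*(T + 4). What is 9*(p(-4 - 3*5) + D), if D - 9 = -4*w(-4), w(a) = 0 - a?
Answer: 4527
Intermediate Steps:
w(a) = -a
p(T) = 2*(2 + T)*(4 + T) (p(T) = 2*((T + 2)*(T + 4)) = 2*((2 + T)*(4 + T)) = 2*(2 + T)*(4 + T))
D = -7 (D = 9 - (-4)*(-4) = 9 - 4*4 = 9 - 16 = -7)
9*(p(-4 - 3*5) + D) = 9*((16 + 2*(-4 - 3*5)**2 + 12*(-4 - 3*5)) - 7) = 9*((16 + 2*(-4 - 15)**2 + 12*(-4 - 15)) - 7) = 9*((16 + 2*(-19)**2 + 12*(-19)) - 7) = 9*((16 + 2*361 - 228) - 7) = 9*((16 + 722 - 228) - 7) = 9*(510 - 7) = 9*503 = 4527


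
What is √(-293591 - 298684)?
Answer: 5*I*√23691 ≈ 769.59*I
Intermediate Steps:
√(-293591 - 298684) = √(-592275) = 5*I*√23691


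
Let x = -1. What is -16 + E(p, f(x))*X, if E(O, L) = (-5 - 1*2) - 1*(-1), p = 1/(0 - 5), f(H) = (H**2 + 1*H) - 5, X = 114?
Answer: -700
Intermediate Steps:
f(H) = -5 + H + H**2 (f(H) = (H**2 + H) - 5 = (H + H**2) - 5 = -5 + H + H**2)
p = -1/5 (p = 1/(-5) = -1/5 ≈ -0.20000)
E(O, L) = -6 (E(O, L) = (-5 - 2) + 1 = -7 + 1 = -6)
-16 + E(p, f(x))*X = -16 - 6*114 = -16 - 684 = -700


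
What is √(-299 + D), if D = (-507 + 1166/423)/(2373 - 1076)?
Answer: 2*I*√2503189347869/182877 ≈ 17.303*I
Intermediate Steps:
D = -213295/548631 (D = (-507 + 1166*(1/423))/1297 = (-507 + 1166/423)*(1/1297) = -213295/423*1/1297 = -213295/548631 ≈ -0.38878)
√(-299 + D) = √(-299 - 213295/548631) = √(-164253964/548631) = 2*I*√2503189347869/182877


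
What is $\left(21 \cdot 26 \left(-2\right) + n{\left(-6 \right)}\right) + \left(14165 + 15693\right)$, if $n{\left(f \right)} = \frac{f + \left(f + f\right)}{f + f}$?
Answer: $\frac{57535}{2} \approx 28768.0$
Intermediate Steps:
$n{\left(f \right)} = \frac{3}{2}$ ($n{\left(f \right)} = \frac{f + 2 f}{2 f} = 3 f \frac{1}{2 f} = \frac{3}{2}$)
$\left(21 \cdot 26 \left(-2\right) + n{\left(-6 \right)}\right) + \left(14165 + 15693\right) = \left(21 \cdot 26 \left(-2\right) + \frac{3}{2}\right) + \left(14165 + 15693\right) = \left(546 \left(-2\right) + \frac{3}{2}\right) + 29858 = \left(-1092 + \frac{3}{2}\right) + 29858 = - \frac{2181}{2} + 29858 = \frac{57535}{2}$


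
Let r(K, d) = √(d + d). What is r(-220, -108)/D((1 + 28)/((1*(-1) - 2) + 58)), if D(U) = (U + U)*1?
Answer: 165*I*√6/29 ≈ 13.937*I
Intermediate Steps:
r(K, d) = √2*√d (r(K, d) = √(2*d) = √2*√d)
D(U) = 2*U (D(U) = (2*U)*1 = 2*U)
r(-220, -108)/D((1 + 28)/((1*(-1) - 2) + 58)) = (√2*√(-108))/((2*((1 + 28)/((1*(-1) - 2) + 58)))) = (√2*(6*I*√3))/((2*(29/((-1 - 2) + 58)))) = (6*I*√6)/((2*(29/(-3 + 58)))) = (6*I*√6)/((2*(29/55))) = (6*I*√6)/(58/55) = (6*I*√6)*(55/58) = 165*I*√6/29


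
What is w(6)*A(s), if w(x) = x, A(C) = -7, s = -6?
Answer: -42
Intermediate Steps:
w(6)*A(s) = 6*(-7) = -42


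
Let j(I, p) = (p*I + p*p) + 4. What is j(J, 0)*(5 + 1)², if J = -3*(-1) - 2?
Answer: 144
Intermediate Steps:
J = 1 (J = 3 - 2 = 1)
j(I, p) = 4 + p² + I*p (j(I, p) = (I*p + p²) + 4 = (p² + I*p) + 4 = 4 + p² + I*p)
j(J, 0)*(5 + 1)² = (4 + 0² + 1*0)*(5 + 1)² = (4 + 0 + 0)*6² = 4*36 = 144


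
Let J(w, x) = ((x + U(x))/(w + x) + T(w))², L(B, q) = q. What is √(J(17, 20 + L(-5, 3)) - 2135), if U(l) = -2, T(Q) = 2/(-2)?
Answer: I*√3415639/40 ≈ 46.204*I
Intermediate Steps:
T(Q) = -1 (T(Q) = 2*(-½) = -1)
J(w, x) = (-1 + (-2 + x)/(w + x))² (J(w, x) = ((x - 2)/(w + x) - 1)² = ((-2 + x)/(w + x) - 1)² = (-1 + (-2 + x)/(w + x))²)
√(J(17, 20 + L(-5, 3)) - 2135) = √((2 + 17)²/(17 + (20 + 3))² - 2135) = √(19²/(17 + 23)² - 2135) = √(361/40² - 2135) = √(361*(1/1600) - 2135) = √(361/1600 - 2135) = √(-3415639/1600) = I*√3415639/40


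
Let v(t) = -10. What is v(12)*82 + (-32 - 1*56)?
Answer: -908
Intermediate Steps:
v(12)*82 + (-32 - 1*56) = -10*82 + (-32 - 1*56) = -820 + (-32 - 56) = -820 - 88 = -908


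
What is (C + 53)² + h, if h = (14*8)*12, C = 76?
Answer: 17985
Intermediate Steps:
h = 1344 (h = 112*12 = 1344)
(C + 53)² + h = (76 + 53)² + 1344 = 129² + 1344 = 16641 + 1344 = 17985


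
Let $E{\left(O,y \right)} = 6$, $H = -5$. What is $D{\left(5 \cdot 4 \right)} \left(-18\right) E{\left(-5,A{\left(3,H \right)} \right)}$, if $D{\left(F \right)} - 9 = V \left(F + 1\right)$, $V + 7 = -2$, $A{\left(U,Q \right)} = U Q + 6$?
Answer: $19440$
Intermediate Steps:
$A{\left(U,Q \right)} = 6 + Q U$ ($A{\left(U,Q \right)} = Q U + 6 = 6 + Q U$)
$V = -9$ ($V = -7 - 2 = -9$)
$D{\left(F \right)} = - 9 F$ ($D{\left(F \right)} = 9 - 9 \left(F + 1\right) = 9 - 9 \left(1 + F\right) = 9 - \left(9 + 9 F\right) = - 9 F$)
$D{\left(5 \cdot 4 \right)} \left(-18\right) E{\left(-5,A{\left(3,H \right)} \right)} = - 9 \cdot 5 \cdot 4 \left(-18\right) 6 = \left(-9\right) 20 \left(-18\right) 6 = \left(-180\right) \left(-18\right) 6 = 3240 \cdot 6 = 19440$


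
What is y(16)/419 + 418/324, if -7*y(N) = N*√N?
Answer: 602629/475146 ≈ 1.2683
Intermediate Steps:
y(N) = -N^(3/2)/7 (y(N) = -N*√N/7 = -N^(3/2)/7)
y(16)/419 + 418/324 = -16^(3/2)/7/419 + 418/324 = -⅐*64*(1/419) + 418*(1/324) = -64/7*1/419 + 209/162 = -64/2933 + 209/162 = 602629/475146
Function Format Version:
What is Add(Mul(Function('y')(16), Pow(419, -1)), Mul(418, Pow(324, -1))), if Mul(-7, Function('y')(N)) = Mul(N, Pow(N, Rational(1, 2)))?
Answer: Rational(602629, 475146) ≈ 1.2683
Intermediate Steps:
Function('y')(N) = Mul(Rational(-1, 7), Pow(N, Rational(3, 2))) (Function('y')(N) = Mul(Rational(-1, 7), Mul(N, Pow(N, Rational(1, 2)))) = Mul(Rational(-1, 7), Pow(N, Rational(3, 2))))
Add(Mul(Function('y')(16), Pow(419, -1)), Mul(418, Pow(324, -1))) = Add(Mul(Mul(Rational(-1, 7), Pow(16, Rational(3, 2))), Pow(419, -1)), Mul(418, Pow(324, -1))) = Add(Mul(Mul(Rational(-1, 7), 64), Rational(1, 419)), Mul(418, Rational(1, 324))) = Add(Mul(Rational(-64, 7), Rational(1, 419)), Rational(209, 162)) = Add(Rational(-64, 2933), Rational(209, 162)) = Rational(602629, 475146)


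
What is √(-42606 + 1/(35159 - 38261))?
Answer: I*√409972147926/3102 ≈ 206.41*I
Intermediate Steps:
√(-42606 + 1/(35159 - 38261)) = √(-42606 + 1/(-3102)) = √(-42606 - 1/3102) = √(-132163813/3102) = I*√409972147926/3102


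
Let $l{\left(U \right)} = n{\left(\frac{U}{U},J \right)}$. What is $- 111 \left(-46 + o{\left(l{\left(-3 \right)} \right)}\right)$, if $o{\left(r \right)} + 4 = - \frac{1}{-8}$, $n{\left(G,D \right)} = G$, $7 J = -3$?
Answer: $\frac{44289}{8} \approx 5536.1$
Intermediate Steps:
$J = - \frac{3}{7}$ ($J = \frac{1}{7} \left(-3\right) = - \frac{3}{7} \approx -0.42857$)
$l{\left(U \right)} = 1$ ($l{\left(U \right)} = \frac{U}{U} = 1$)
$o{\left(r \right)} = - \frac{31}{8}$ ($o{\left(r \right)} = -4 - \frac{1}{-8} = -4 - - \frac{1}{8} = -4 + \frac{1}{8} = - \frac{31}{8}$)
$- 111 \left(-46 + o{\left(l{\left(-3 \right)} \right)}\right) = - 111 \left(-46 - \frac{31}{8}\right) = \left(-111\right) \left(- \frac{399}{8}\right) = \frac{44289}{8}$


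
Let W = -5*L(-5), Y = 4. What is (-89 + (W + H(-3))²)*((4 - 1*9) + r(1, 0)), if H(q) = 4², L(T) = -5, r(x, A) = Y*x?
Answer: -1592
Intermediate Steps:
r(x, A) = 4*x
H(q) = 16
W = 25 (W = -5*(-5) = 25)
(-89 + (W + H(-3))²)*((4 - 1*9) + r(1, 0)) = (-89 + (25 + 16)²)*((4 - 1*9) + 4*1) = (-89 + 41²)*((4 - 9) + 4) = (-89 + 1681)*(-5 + 4) = 1592*(-1) = -1592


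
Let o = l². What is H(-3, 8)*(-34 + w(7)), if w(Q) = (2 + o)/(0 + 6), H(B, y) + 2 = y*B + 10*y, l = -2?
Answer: -1782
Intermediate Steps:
o = 4 (o = (-2)² = 4)
H(B, y) = -2 + 10*y + B*y (H(B, y) = -2 + (y*B + 10*y) = -2 + (B*y + 10*y) = -2 + (10*y + B*y) = -2 + 10*y + B*y)
w(Q) = 1 (w(Q) = (2 + 4)/(0 + 6) = 6/6 = 6*(⅙) = 1)
H(-3, 8)*(-34 + w(7)) = (-2 + 10*8 - 3*8)*(-34 + 1) = (-2 + 80 - 24)*(-33) = 54*(-33) = -1782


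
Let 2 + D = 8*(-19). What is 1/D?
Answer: -1/154 ≈ -0.0064935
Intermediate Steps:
D = -154 (D = -2 + 8*(-19) = -2 - 152 = -154)
1/D = 1/(-154) = -1/154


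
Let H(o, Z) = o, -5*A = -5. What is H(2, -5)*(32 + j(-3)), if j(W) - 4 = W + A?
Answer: 68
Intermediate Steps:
A = 1 (A = -⅕*(-5) = 1)
j(W) = 5 + W (j(W) = 4 + (W + 1) = 4 + (1 + W) = 5 + W)
H(2, -5)*(32 + j(-3)) = 2*(32 + (5 - 3)) = 2*(32 + 2) = 2*34 = 68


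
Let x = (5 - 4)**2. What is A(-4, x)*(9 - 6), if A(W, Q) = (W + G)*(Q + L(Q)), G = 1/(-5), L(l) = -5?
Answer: 252/5 ≈ 50.400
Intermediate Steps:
x = 1 (x = 1**2 = 1)
G = -1/5 ≈ -0.20000
A(W, Q) = (-5 + Q)*(-1/5 + W) (A(W, Q) = (W - 1/5)*(Q - 5) = (-1/5 + W)*(-5 + Q) = (-5 + Q)*(-1/5 + W))
A(-4, x)*(9 - 6) = (1 - 5*(-4) - 1/5*1 + 1*(-4))*(9 - 6) = (1 + 20 - 1/5 - 4)*3 = (84/5)*3 = 252/5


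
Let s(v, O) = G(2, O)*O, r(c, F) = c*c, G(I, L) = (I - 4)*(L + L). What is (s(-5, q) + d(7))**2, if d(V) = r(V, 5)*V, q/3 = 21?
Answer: 241274089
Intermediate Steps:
G(I, L) = 2*L*(-4 + I) (G(I, L) = (-4 + I)*(2*L) = 2*L*(-4 + I))
q = 63 (q = 3*21 = 63)
r(c, F) = c**2
s(v, O) = -4*O**2 (s(v, O) = (2*O*(-4 + 2))*O = (2*O*(-2))*O = (-4*O)*O = -4*O**2)
d(V) = V**3 (d(V) = V**2*V = V**3)
(s(-5, q) + d(7))**2 = (-4*63**2 + 7**3)**2 = (-4*3969 + 343)**2 = (-15876 + 343)**2 = (-15533)**2 = 241274089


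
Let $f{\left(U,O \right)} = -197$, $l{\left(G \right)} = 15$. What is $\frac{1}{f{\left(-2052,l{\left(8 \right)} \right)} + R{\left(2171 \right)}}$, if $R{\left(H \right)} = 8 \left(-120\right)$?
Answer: $- \frac{1}{1157} \approx -0.0008643$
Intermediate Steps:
$R{\left(H \right)} = -960$
$\frac{1}{f{\left(-2052,l{\left(8 \right)} \right)} + R{\left(2171 \right)}} = \frac{1}{-197 - 960} = \frac{1}{-1157} = - \frac{1}{1157}$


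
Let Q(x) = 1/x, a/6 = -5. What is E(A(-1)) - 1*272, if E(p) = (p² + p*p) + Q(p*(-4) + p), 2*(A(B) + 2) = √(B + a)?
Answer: (-7448*I - 1581*√31)/(6*(√31 + 4*I)) ≈ -279.44 - 22.192*I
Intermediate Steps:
a = -30 (a = 6*(-5) = -30)
A(B) = -2 + √(-30 + B)/2 (A(B) = -2 + √(B - 30)/2 = -2 + √(-30 + B)/2)
E(p) = 2*p² - 1/(3*p) (E(p) = (p² + p*p) + 1/(p*(-4) + p) = (p² + p²) + 1/(-4*p + p) = 2*p² + 1/(-3*p) = 2*p² - 1/(3*p))
E(A(-1)) - 1*272 = (-1 + 6*(-2 + √(-30 - 1)/2)³)/(3*(-2 + √(-30 - 1)/2)) - 1*272 = (-1 + 6*(-2 + √(-31)/2)³)/(3*(-2 + √(-31)/2)) - 272 = (-1 + 6*(-2 + (I*√31)/2)³)/(3*(-2 + (I*√31)/2)) - 272 = (-1 + 6*(-2 + I*√31/2)³)/(3*(-2 + I*√31/2)) - 272 = -272 + (-1 + 6*(-2 + I*√31/2)³)/(3*(-2 + I*√31/2))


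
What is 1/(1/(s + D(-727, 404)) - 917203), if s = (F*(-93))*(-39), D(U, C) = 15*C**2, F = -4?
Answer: -2433732/2232226291595 ≈ -1.0903e-6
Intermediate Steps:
s = -14508 (s = -4*(-93)*(-39) = 372*(-39) = -14508)
1/(1/(s + D(-727, 404)) - 917203) = 1/(1/(-14508 + 15*404**2) - 917203) = 1/(1/(-14508 + 15*163216) - 917203) = 1/(1/(-14508 + 2448240) - 917203) = 1/(1/2433732 - 917203) = 1/(-2232226291595/2433732) = -2433732/2232226291595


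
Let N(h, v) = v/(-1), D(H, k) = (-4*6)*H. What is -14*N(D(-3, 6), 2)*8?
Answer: 224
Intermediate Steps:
D(H, k) = -24*H
N(h, v) = -v (N(h, v) = v*(-1) = -v)
-14*N(D(-3, 6), 2)*8 = -(-14)*2*8 = -14*(-2)*8 = 28*8 = 224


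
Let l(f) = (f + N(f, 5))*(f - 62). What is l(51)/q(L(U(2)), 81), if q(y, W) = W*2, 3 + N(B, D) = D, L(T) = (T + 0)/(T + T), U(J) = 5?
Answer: -583/162 ≈ -3.5988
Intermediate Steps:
L(T) = ½ (L(T) = T/((2*T)) = T*(1/(2*T)) = ½)
N(B, D) = -3 + D
q(y, W) = 2*W
l(f) = (-62 + f)*(2 + f) (l(f) = (f + (-3 + 5))*(f - 62) = (f + 2)*(-62 + f) = (2 + f)*(-62 + f) = (-62 + f)*(2 + f))
l(51)/q(L(U(2)), 81) = (-124 + 51² - 60*51)/((2*81)) = (-124 + 2601 - 3060)/162 = -583*1/162 = -583/162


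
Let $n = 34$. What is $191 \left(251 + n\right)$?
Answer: $54435$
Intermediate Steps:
$191 \left(251 + n\right) = 191 \left(251 + 34\right) = 191 \cdot 285 = 54435$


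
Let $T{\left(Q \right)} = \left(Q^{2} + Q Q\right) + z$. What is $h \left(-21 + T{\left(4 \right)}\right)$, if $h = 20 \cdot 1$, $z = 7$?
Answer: $360$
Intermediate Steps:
$h = 20$
$T{\left(Q \right)} = 7 + 2 Q^{2}$ ($T{\left(Q \right)} = \left(Q^{2} + Q Q\right) + 7 = \left(Q^{2} + Q^{2}\right) + 7 = 2 Q^{2} + 7 = 7 + 2 Q^{2}$)
$h \left(-21 + T{\left(4 \right)}\right) = 20 \left(-21 + \left(7 + 2 \cdot 4^{2}\right)\right) = 20 \left(-21 + \left(7 + 2 \cdot 16\right)\right) = 20 \left(-21 + \left(7 + 32\right)\right) = 20 \left(-21 + 39\right) = 20 \cdot 18 = 360$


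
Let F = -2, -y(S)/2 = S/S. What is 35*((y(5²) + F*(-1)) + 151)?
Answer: 5285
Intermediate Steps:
y(S) = -2 (y(S) = -2*S/S = -2*1 = -2)
35*((y(5²) + F*(-1)) + 151) = 35*((-2 - 2*(-1)) + 151) = 35*((-2 + 2) + 151) = 35*(0 + 151) = 35*151 = 5285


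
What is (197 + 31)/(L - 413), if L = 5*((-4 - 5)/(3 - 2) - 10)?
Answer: -57/127 ≈ -0.44882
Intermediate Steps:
L = -95 (L = 5*(-9/1 - 10) = 5*(-9*1 - 10) = 5*(-9 - 10) = 5*(-19) = -95)
(197 + 31)/(L - 413) = (197 + 31)/(-95 - 413) = 228/(-508) = -1/508*228 = -57/127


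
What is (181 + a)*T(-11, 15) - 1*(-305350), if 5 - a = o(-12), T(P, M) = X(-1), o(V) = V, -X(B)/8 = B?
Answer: 306934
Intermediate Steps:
X(B) = -8*B
T(P, M) = 8 (T(P, M) = -8*(-1) = 8)
a = 17 (a = 5 - 1*(-12) = 5 + 12 = 17)
(181 + a)*T(-11, 15) - 1*(-305350) = (181 + 17)*8 - 1*(-305350) = 198*8 + 305350 = 1584 + 305350 = 306934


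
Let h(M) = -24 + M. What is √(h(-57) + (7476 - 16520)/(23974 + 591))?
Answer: I*√587885/85 ≈ 9.0204*I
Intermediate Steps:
√(h(-57) + (7476 - 16520)/(23974 + 591)) = √((-24 - 57) + (7476 - 16520)/(23974 + 591)) = √(-81 - 9044/24565) = √(-81 - 9044*1/24565) = √(-81 - 532/1445) = √(-117577/1445) = I*√587885/85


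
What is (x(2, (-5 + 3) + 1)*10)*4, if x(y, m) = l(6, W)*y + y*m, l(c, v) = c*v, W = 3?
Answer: 1360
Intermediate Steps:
x(y, m) = 18*y + m*y (x(y, m) = (6*3)*y + y*m = 18*y + m*y)
(x(2, (-5 + 3) + 1)*10)*4 = ((2*(18 + ((-5 + 3) + 1)))*10)*4 = ((2*(18 + (-2 + 1)))*10)*4 = ((2*(18 - 1))*10)*4 = ((2*17)*10)*4 = (34*10)*4 = 340*4 = 1360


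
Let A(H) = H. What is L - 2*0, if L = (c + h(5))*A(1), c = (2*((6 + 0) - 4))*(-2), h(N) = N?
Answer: -3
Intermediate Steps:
c = -8 (c = (2*(6 - 4))*(-2) = (2*2)*(-2) = 4*(-2) = -8)
L = -3 (L = (-8 + 5)*1 = -3*1 = -3)
L - 2*0 = -3 - 2*0 = -3 + 0 = -3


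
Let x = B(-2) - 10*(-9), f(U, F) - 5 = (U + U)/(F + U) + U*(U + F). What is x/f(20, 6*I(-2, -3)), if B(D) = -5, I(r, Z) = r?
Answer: ½ ≈ 0.50000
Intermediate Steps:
f(U, F) = 5 + U*(F + U) + 2*U/(F + U) (f(U, F) = 5 + ((U + U)/(F + U) + U*(U + F)) = 5 + ((2*U)/(F + U) + U*(F + U)) = 5 + (2*U/(F + U) + U*(F + U)) = 5 + (U*(F + U) + 2*U/(F + U)) = 5 + U*(F + U) + 2*U/(F + U))
x = 85 (x = -5 - 10*(-9) = -5 + 90 = 85)
x/f(20, 6*I(-2, -3)) = 85/(((20³ + 5*(6*(-2)) + 7*20 + 20*(6*(-2))² + 2*(6*(-2))*20²)/(6*(-2) + 20))) = 85/(((8000 + 5*(-12) + 140 + 20*(-12)² + 2*(-12)*400)/(-12 + 20))) = 85/(((8000 - 60 + 140 + 20*144 - 9600)/8)) = 85/(((8000 - 60 + 140 + 2880 - 9600)/8)) = 85/(((⅛)*1360)) = 85/170 = 85*(1/170) = ½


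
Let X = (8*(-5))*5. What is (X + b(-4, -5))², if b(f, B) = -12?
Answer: 44944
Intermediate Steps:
X = -200 (X = -40*5 = -200)
(X + b(-4, -5))² = (-200 - 12)² = (-212)² = 44944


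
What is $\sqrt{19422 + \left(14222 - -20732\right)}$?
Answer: $2 \sqrt{13594} \approx 233.19$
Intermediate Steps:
$\sqrt{19422 + \left(14222 - -20732\right)} = \sqrt{19422 + \left(14222 + 20732\right)} = \sqrt{19422 + 34954} = \sqrt{54376} = 2 \sqrt{13594}$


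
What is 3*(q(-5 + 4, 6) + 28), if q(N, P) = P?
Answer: 102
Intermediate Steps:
3*(q(-5 + 4, 6) + 28) = 3*(6 + 28) = 3*34 = 102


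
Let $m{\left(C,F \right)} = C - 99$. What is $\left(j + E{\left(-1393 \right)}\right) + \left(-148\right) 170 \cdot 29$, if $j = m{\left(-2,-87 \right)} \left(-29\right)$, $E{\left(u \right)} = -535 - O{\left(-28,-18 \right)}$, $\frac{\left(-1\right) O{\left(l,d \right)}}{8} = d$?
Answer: $-727390$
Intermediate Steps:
$m{\left(C,F \right)} = -99 + C$
$O{\left(l,d \right)} = - 8 d$
$E{\left(u \right)} = -679$ ($E{\left(u \right)} = -535 - \left(-8\right) \left(-18\right) = -535 - 144 = -679$)
$j = 2929$ ($j = \left(-99 - 2\right) \left(-29\right) = \left(-101\right) \left(-29\right) = 2929$)
$\left(j + E{\left(-1393 \right)}\right) + \left(-148\right) 170 \cdot 29 = \left(2929 - 679\right) + \left(-148\right) 170 \cdot 29 = 2250 - 729640 = -727390$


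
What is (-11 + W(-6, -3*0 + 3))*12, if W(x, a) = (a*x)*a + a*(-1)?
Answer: -816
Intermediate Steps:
W(x, a) = -a + x*a² (W(x, a) = x*a² - a = -a + x*a²)
(-11 + W(-6, -3*0 + 3))*12 = (-11 + (-3*0 + 3)*(-1 + (-3*0 + 3)*(-6)))*12 = (-11 + (0 + 3)*(-1 + (0 + 3)*(-6)))*12 = (-11 + 3*(-1 + 3*(-6)))*12 = (-11 + 3*(-1 - 18))*12 = (-11 + 3*(-19))*12 = (-11 - 57)*12 = -68*12 = -816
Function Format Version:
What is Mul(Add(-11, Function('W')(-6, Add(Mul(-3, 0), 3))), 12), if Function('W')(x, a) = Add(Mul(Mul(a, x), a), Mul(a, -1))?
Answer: -816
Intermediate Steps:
Function('W')(x, a) = Add(Mul(-1, a), Mul(x, Pow(a, 2))) (Function('W')(x, a) = Add(Mul(x, Pow(a, 2)), Mul(-1, a)) = Add(Mul(-1, a), Mul(x, Pow(a, 2))))
Mul(Add(-11, Function('W')(-6, Add(Mul(-3, 0), 3))), 12) = Mul(Add(-11, Mul(Add(Mul(-3, 0), 3), Add(-1, Mul(Add(Mul(-3, 0), 3), -6)))), 12) = Mul(Add(-11, Mul(Add(0, 3), Add(-1, Mul(Add(0, 3), -6)))), 12) = Mul(Add(-11, Mul(3, Add(-1, Mul(3, -6)))), 12) = Mul(Add(-11, Mul(3, Add(-1, -18))), 12) = Mul(Add(-11, Mul(3, -19)), 12) = Mul(Add(-11, -57), 12) = Mul(-68, 12) = -816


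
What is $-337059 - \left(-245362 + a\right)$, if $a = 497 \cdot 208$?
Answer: $-195073$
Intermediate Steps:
$a = 103376$
$-337059 - \left(-245362 + a\right) = -337059 + \left(245362 - 103376\right) = -337059 + 141986 = -195073$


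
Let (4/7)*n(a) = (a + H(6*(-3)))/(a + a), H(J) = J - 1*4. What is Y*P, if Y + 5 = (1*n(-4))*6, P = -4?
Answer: -233/2 ≈ -116.50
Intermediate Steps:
H(J) = -4 + J (H(J) = J - 4 = -4 + J)
n(a) = 7*(-22 + a)/(8*a) (n(a) = 7*((a + (-4 + 6*(-3)))/(a + a))/4 = 7*((a + (-4 - 18))/((2*a)))/4 = 7*((a - 22)*(1/(2*a)))/4 = 7*((-22 + a)*(1/(2*a)))/4 = 7*((-22 + a)/(2*a))/4 = 7*(-22 + a)/(8*a))
Y = 233/8 (Y = -5 + (1*((7/8)*(-22 - 4)/(-4)))*6 = -5 + (1*((7/8)*(-¼)*(-26)))*6 = -5 + (1*(91/16))*6 = -5 + (91/16)*6 = -5 + 273/8 = 233/8 ≈ 29.125)
Y*P = (233/8)*(-4) = -233/2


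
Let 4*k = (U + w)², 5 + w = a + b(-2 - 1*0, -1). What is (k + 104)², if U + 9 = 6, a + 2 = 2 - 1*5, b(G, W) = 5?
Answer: 14400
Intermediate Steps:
a = -5 (a = -2 + (2 - 1*5) = -2 + (2 - 5) = -2 - 3 = -5)
U = -3 (U = -9 + 6 = -3)
w = -5 (w = -5 + (-5 + 5) = -5 + 0 = -5)
k = 16 (k = (-3 - 5)²/4 = (¼)*(-8)² = (¼)*64 = 16)
(k + 104)² = (16 + 104)² = 120² = 14400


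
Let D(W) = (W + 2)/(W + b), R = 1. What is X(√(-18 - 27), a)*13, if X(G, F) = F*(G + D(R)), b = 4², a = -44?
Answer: -1716/17 - 1716*I*√5 ≈ -100.94 - 3837.1*I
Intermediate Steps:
b = 16
D(W) = (2 + W)/(16 + W) (D(W) = (W + 2)/(W + 16) = (2 + W)/(16 + W))
X(G, F) = F*(3/17 + G) (X(G, F) = F*(G + (2 + 1)/(16 + 1)) = F*(G + 3/17) = F*(3/17 + G))
X(√(-18 - 27), a)*13 = ((1/17)*(-44)*(3 + 17*√(-18 - 27)))*13 = ((1/17)*(-44)*(3 + 17*√(-45)))*13 = ((1/17)*(-44)*(3 + 17*(3*I*√5)))*13 = ((1/17)*(-44)*(3 + 51*I*√5))*13 = (-132/17 - 132*I*√5)*13 = -1716/17 - 1716*I*√5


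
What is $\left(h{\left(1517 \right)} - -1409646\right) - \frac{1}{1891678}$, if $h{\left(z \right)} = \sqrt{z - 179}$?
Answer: $\frac{2666596325987}{1891678} + \sqrt{1338} \approx 1.4097 \cdot 10^{6}$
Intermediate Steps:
$h{\left(z \right)} = \sqrt{-179 + z}$
$\left(h{\left(1517 \right)} - -1409646\right) - \frac{1}{1891678} = \left(\sqrt{-179 + 1517} - -1409646\right) - \frac{1}{1891678} = \left(\sqrt{1338} + 1409646\right) - \frac{1}{1891678} = \left(1409646 + \sqrt{1338}\right) - \frac{1}{1891678} = \frac{2666596325987}{1891678} + \sqrt{1338}$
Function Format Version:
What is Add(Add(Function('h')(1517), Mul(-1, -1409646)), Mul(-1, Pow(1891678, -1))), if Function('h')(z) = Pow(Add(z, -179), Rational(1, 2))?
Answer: Add(Rational(2666596325987, 1891678), Pow(1338, Rational(1, 2))) ≈ 1.4097e+6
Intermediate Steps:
Function('h')(z) = Pow(Add(-179, z), Rational(1, 2))
Add(Add(Function('h')(1517), Mul(-1, -1409646)), Mul(-1, Pow(1891678, -1))) = Add(Add(Pow(Add(-179, 1517), Rational(1, 2)), Mul(-1, -1409646)), Mul(-1, Pow(1891678, -1))) = Add(Add(Pow(1338, Rational(1, 2)), 1409646), Mul(-1, Rational(1, 1891678))) = Add(Add(1409646, Pow(1338, Rational(1, 2))), Rational(-1, 1891678)) = Add(Rational(2666596325987, 1891678), Pow(1338, Rational(1, 2)))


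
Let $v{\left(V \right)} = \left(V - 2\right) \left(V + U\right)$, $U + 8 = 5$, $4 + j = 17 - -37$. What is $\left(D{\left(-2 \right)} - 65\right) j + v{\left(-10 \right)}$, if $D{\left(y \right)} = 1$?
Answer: $-3044$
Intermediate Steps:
$j = 50$ ($j = -4 + \left(17 - -37\right) = -4 + \left(17 + 37\right) = -4 + 54 = 50$)
$U = -3$ ($U = -8 + 5 = -3$)
$v{\left(V \right)} = \left(-3 + V\right) \left(-2 + V\right)$ ($v{\left(V \right)} = \left(V - 2\right) \left(V - 3\right) = \left(-2 + V\right) \left(-3 + V\right) = \left(-3 + V\right) \left(-2 + V\right)$)
$\left(D{\left(-2 \right)} - 65\right) j + v{\left(-10 \right)} = \left(1 - 65\right) 50 + \left(6 + \left(-10\right)^{2} - -50\right) = \left(1 - 65\right) 50 + \left(6 + 100 + 50\right) = \left(-64\right) 50 + 156 = -3200 + 156 = -3044$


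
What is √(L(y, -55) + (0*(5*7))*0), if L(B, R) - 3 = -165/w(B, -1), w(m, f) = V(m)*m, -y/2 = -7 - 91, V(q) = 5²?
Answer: 3*√1615/70 ≈ 1.7223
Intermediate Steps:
V(q) = 25
y = 196 (y = -2*(-7 - 91) = -2*(-98) = 196)
w(m, f) = 25*m
L(B, R) = 3 - 33/(5*B) (L(B, R) = 3 - 165*1/(25*B) = 3 - 33/(5*B))
√(L(y, -55) + (0*(5*7))*0) = √((3 - 33/5/196) + (0*(5*7))*0) = √((3 - 33/5*1/196) + (0*35)*0) = √((3 - 33/980) + 0*0) = √(2907/980 + 0) = √(2907/980) = 3*√1615/70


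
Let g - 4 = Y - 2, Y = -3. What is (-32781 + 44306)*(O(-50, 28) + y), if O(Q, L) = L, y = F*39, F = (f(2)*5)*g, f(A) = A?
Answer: -4172050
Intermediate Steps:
g = -1 (g = 4 + (-3 - 2) = 4 - 5 = -1)
F = -10 (F = (2*5)*(-1) = 10*(-1) = -10)
y = -390 (y = -10*39 = -390)
(-32781 + 44306)*(O(-50, 28) + y) = (-32781 + 44306)*(28 - 390) = 11525*(-362) = -4172050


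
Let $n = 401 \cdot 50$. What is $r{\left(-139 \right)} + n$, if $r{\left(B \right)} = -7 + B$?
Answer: $19904$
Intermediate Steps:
$n = 20050$
$r{\left(-139 \right)} + n = \left(-7 - 139\right) + 20050 = -146 + 20050 = 19904$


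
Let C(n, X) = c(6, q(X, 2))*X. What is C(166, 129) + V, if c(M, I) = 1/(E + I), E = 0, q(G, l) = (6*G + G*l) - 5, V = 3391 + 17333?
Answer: 21283677/1027 ≈ 20724.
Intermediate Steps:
V = 20724
q(G, l) = -5 + 6*G + G*l
c(M, I) = 1/I (c(M, I) = 1/(0 + I) = 1/I)
C(n, X) = X/(-5 + 8*X) (C(n, X) = X/(-5 + 6*X + X*2) = X/(-5 + 6*X + 2*X) = X/(-5 + 8*X))
C(166, 129) + V = 129/(-5 + 8*129) + 20724 = 129/(-5 + 1032) + 20724 = 129/1027 + 20724 = 21283677/1027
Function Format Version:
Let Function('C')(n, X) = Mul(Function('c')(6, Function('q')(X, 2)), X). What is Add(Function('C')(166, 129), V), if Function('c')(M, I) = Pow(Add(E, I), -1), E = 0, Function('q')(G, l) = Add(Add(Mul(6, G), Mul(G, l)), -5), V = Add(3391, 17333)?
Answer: Rational(21283677, 1027) ≈ 20724.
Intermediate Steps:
V = 20724
Function('q')(G, l) = Add(-5, Mul(6, G), Mul(G, l))
Function('c')(M, I) = Pow(I, -1) (Function('c')(M, I) = Pow(Add(0, I), -1) = Pow(I, -1))
Function('C')(n, X) = Mul(X, Pow(Add(-5, Mul(8, X)), -1)) (Function('C')(n, X) = Mul(Pow(Add(-5, Mul(6, X), Mul(X, 2)), -1), X) = Mul(Pow(Add(-5, Mul(6, X), Mul(2, X)), -1), X) = Mul(Pow(Add(-5, Mul(8, X)), -1), X) = Mul(X, Pow(Add(-5, Mul(8, X)), -1)))
Add(Function('C')(166, 129), V) = Add(Mul(129, Pow(Add(-5, Mul(8, 129)), -1)), 20724) = Add(Mul(129, Pow(Add(-5, 1032), -1)), 20724) = Add(Mul(129, Pow(1027, -1)), 20724) = Add(Mul(129, Rational(1, 1027)), 20724) = Add(Rational(129, 1027), 20724) = Rational(21283677, 1027)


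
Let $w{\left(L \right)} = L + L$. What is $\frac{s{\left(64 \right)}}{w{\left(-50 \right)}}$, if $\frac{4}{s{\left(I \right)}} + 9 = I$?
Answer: $- \frac{1}{1375} \approx -0.00072727$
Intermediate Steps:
$s{\left(I \right)} = \frac{4}{-9 + I}$
$w{\left(L \right)} = 2 L$
$\frac{s{\left(64 \right)}}{w{\left(-50 \right)}} = \frac{4 \frac{1}{-9 + 64}}{2 \left(-50\right)} = \frac{4 \cdot \frac{1}{55}}{-100} = 4 \cdot \frac{1}{55} \left(- \frac{1}{100}\right) = \frac{4}{55} \left(- \frac{1}{100}\right) = - \frac{1}{1375}$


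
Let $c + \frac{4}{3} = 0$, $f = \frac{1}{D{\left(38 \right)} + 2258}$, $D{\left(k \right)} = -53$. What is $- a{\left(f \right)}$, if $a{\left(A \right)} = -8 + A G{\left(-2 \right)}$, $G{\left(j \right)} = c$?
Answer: $\frac{52924}{6615} \approx 8.0006$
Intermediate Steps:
$f = \frac{1}{2205}$ ($f = \frac{1}{-53 + 2258} = \frac{1}{2205} \approx 0.00045351$)
$c = - \frac{4}{3}$ ($c = - \frac{4}{3} + 0 = - \frac{4}{3} \approx -1.3333$)
$G{\left(j \right)} = - \frac{4}{3}$
$a{\left(A \right)} = -8 - \frac{4 A}{3}$ ($a{\left(A \right)} = -8 + A \left(- \frac{4}{3}\right) = -8 - \frac{4 A}{3}$)
$- a{\left(f \right)} = - (-8 - \frac{4}{6615}) = \left(-1\right) \left(- \frac{52924}{6615}\right) = \frac{52924}{6615}$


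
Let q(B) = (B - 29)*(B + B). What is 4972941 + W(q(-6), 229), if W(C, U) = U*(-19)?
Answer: 4968590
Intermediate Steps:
q(B) = 2*B*(-29 + B) (q(B) = (-29 + B)*(2*B) = 2*B*(-29 + B))
W(C, U) = -19*U
4972941 + W(q(-6), 229) = 4972941 - 19*229 = 4972941 - 4351 = 4968590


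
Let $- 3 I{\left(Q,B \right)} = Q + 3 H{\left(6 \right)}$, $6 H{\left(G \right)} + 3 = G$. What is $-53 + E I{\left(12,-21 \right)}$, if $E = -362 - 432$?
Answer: $3520$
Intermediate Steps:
$H{\left(G \right)} = - \frac{1}{2} + \frac{G}{6}$
$E = -794$ ($E = -362 - 432 = -794$)
$I{\left(Q,B \right)} = - \frac{1}{2} - \frac{Q}{3}$ ($I{\left(Q,B \right)} = - \frac{Q + 3 \left(- \frac{1}{2} + \frac{1}{6} \cdot 6\right)}{3} = - \frac{Q + 3 \left(- \frac{1}{2} + 1\right)}{3} = - \frac{Q + 3 \cdot \frac{1}{2}}{3} = - \frac{Q + \frac{3}{2}}{3} = - \frac{\frac{3}{2} + Q}{3} = - \frac{1}{2} - \frac{Q}{3}$)
$-53 + E I{\left(12,-21 \right)} = -53 - 794 \left(- \frac{1}{2} - 4\right) = -53 - -3573 = -53 + 3573 = 3520$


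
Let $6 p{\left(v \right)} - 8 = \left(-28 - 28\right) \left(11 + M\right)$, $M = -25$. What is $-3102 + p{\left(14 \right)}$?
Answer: $-2970$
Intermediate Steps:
$p{\left(v \right)} = 132$ ($p{\left(v \right)} = \frac{4}{3} + \frac{\left(-28 - 28\right) \left(11 - 25\right)}{6} = \frac{4}{3} + \frac{\left(-56\right) \left(-14\right)}{6} = \frac{4}{3} + \frac{1}{6} \cdot 784 = \frac{4}{3} + \frac{392}{3} = 132$)
$-3102 + p{\left(14 \right)} = -3102 + 132 = -2970$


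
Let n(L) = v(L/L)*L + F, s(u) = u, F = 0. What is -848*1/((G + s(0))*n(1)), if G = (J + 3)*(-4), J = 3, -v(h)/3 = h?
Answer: -106/9 ≈ -11.778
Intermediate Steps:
v(h) = -3*h
n(L) = -3*L (n(L) = (-3*L/L)*L + 0 = (-3*1)*L + 0 = -3*L + 0 = -3*L)
G = -24 (G = (3 + 3)*(-4) = 6*(-4) = -24)
-848*1/((G + s(0))*n(1)) = -848*(-1/(3*(-24 + 0))) = -848/((-3*(-24))) = -848/72 = -848*1/72 = -106/9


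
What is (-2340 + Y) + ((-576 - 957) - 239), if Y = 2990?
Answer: -1122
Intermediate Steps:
(-2340 + Y) + ((-576 - 957) - 239) = (-2340 + 2990) + ((-576 - 957) - 239) = 650 + (-1533 - 239) = 650 - 1772 = -1122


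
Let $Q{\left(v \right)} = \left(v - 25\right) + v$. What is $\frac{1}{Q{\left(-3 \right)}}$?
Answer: $- \frac{1}{31} \approx -0.032258$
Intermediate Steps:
$Q{\left(v \right)} = -25 + 2 v$ ($Q{\left(v \right)} = \left(-25 + v\right) + v = -25 + 2 v$)
$\frac{1}{Q{\left(-3 \right)}} = \frac{1}{-25 + 2 \left(-3\right)} = \frac{1}{-25 - 6} = \frac{1}{-31} = - \frac{1}{31}$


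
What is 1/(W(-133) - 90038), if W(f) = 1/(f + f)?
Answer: -266/23950109 ≈ -1.1106e-5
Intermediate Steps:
W(f) = 1/(2*f)
1/(W(-133) - 90038) = 1/((½)/(-133) - 90038) = 1/((½)*(-1/133) - 90038) = 1/(-1/266 - 90038) = 1/(-23950109/266) = -266/23950109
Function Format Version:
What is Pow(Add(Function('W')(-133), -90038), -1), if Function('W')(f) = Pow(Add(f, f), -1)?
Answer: Rational(-266, 23950109) ≈ -1.1106e-5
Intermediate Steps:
Function('W')(f) = Mul(Rational(1, 2), Pow(f, -1)) (Function('W')(f) = Pow(Mul(2, f), -1) = Mul(Rational(1, 2), Pow(f, -1)))
Pow(Add(Function('W')(-133), -90038), -1) = Pow(Add(Mul(Rational(1, 2), Pow(-133, -1)), -90038), -1) = Pow(Add(Mul(Rational(1, 2), Rational(-1, 133)), -90038), -1) = Pow(Add(Rational(-1, 266), -90038), -1) = Pow(Rational(-23950109, 266), -1) = Rational(-266, 23950109)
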